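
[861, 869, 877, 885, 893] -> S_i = 861 + 8*i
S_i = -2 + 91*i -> [-2, 89, 180, 271, 362]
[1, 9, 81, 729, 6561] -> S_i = 1*9^i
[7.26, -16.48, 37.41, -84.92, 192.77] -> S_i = 7.26*(-2.27)^i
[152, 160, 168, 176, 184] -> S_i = 152 + 8*i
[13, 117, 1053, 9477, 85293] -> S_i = 13*9^i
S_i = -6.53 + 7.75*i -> [-6.53, 1.22, 8.97, 16.72, 24.47]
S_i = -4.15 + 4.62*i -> [-4.15, 0.47, 5.09, 9.71, 14.33]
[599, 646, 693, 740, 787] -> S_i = 599 + 47*i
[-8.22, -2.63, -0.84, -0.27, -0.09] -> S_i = -8.22*0.32^i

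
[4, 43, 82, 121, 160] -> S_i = 4 + 39*i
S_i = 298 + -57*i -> [298, 241, 184, 127, 70]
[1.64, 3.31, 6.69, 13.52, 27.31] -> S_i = 1.64*2.02^i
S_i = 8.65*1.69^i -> [8.65, 14.62, 24.71, 41.75, 70.56]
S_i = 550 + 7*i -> [550, 557, 564, 571, 578]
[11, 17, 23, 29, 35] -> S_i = 11 + 6*i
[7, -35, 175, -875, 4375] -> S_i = 7*-5^i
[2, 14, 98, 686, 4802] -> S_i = 2*7^i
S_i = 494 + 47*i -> [494, 541, 588, 635, 682]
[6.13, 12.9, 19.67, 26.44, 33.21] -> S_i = 6.13 + 6.77*i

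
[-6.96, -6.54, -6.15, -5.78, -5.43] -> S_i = -6.96*0.94^i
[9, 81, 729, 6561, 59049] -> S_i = 9*9^i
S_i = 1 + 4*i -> [1, 5, 9, 13, 17]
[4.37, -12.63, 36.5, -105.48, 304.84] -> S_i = 4.37*(-2.89)^i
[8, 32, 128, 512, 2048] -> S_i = 8*4^i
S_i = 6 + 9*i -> [6, 15, 24, 33, 42]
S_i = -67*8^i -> [-67, -536, -4288, -34304, -274432]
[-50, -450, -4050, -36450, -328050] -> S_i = -50*9^i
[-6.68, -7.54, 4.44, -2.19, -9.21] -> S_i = Random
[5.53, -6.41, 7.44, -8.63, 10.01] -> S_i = 5.53*(-1.16)^i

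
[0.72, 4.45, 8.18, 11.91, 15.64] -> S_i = 0.72 + 3.73*i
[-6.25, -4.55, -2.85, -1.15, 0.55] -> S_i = -6.25 + 1.70*i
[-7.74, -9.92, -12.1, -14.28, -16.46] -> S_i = -7.74 + -2.18*i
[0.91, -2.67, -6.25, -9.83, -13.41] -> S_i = 0.91 + -3.58*i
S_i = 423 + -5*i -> [423, 418, 413, 408, 403]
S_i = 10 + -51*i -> [10, -41, -92, -143, -194]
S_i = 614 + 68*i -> [614, 682, 750, 818, 886]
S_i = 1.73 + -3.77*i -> [1.73, -2.04, -5.81, -9.58, -13.35]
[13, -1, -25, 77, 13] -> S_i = Random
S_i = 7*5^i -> [7, 35, 175, 875, 4375]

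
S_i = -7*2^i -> [-7, -14, -28, -56, -112]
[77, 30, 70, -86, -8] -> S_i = Random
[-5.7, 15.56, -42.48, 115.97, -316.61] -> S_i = -5.70*(-2.73)^i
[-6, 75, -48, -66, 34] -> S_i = Random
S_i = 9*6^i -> [9, 54, 324, 1944, 11664]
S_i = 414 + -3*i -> [414, 411, 408, 405, 402]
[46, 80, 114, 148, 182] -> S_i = 46 + 34*i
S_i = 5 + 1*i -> [5, 6, 7, 8, 9]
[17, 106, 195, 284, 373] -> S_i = 17 + 89*i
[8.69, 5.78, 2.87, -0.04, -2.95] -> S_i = 8.69 + -2.91*i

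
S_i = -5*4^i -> [-5, -20, -80, -320, -1280]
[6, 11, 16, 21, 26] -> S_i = 6 + 5*i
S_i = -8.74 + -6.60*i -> [-8.74, -15.34, -21.94, -28.54, -35.14]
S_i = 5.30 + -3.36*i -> [5.3, 1.94, -1.42, -4.78, -8.14]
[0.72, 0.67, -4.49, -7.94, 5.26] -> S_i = Random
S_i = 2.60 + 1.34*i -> [2.6, 3.94, 5.28, 6.62, 7.96]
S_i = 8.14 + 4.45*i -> [8.14, 12.59, 17.04, 21.49, 25.94]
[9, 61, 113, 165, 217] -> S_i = 9 + 52*i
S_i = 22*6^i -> [22, 132, 792, 4752, 28512]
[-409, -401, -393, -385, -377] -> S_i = -409 + 8*i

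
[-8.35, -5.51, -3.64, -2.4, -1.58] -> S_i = -8.35*0.66^i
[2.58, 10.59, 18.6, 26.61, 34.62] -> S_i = 2.58 + 8.01*i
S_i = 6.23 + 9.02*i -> [6.23, 15.25, 24.27, 33.29, 42.31]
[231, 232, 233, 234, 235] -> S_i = 231 + 1*i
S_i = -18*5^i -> [-18, -90, -450, -2250, -11250]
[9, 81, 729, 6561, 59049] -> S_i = 9*9^i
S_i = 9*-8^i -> [9, -72, 576, -4608, 36864]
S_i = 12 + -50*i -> [12, -38, -88, -138, -188]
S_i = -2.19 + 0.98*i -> [-2.19, -1.21, -0.23, 0.75, 1.73]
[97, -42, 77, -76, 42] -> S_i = Random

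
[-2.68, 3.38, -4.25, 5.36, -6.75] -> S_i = -2.68*(-1.26)^i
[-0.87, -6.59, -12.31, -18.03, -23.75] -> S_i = -0.87 + -5.72*i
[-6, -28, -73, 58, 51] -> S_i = Random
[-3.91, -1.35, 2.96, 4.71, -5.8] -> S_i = Random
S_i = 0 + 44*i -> [0, 44, 88, 132, 176]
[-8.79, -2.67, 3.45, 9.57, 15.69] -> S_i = -8.79 + 6.12*i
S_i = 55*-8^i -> [55, -440, 3520, -28160, 225280]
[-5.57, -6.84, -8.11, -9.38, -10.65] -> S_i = -5.57 + -1.27*i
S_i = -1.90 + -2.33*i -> [-1.9, -4.23, -6.56, -8.89, -11.22]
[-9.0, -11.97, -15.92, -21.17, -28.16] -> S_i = -9.00*1.33^i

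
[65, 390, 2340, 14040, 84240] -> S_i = 65*6^i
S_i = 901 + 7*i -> [901, 908, 915, 922, 929]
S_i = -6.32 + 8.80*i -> [-6.32, 2.48, 11.28, 20.08, 28.88]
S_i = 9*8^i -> [9, 72, 576, 4608, 36864]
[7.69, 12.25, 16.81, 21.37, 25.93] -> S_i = 7.69 + 4.56*i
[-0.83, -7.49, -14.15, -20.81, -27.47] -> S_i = -0.83 + -6.66*i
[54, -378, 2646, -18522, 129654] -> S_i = 54*-7^i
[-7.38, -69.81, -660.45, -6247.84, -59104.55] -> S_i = -7.38*9.46^i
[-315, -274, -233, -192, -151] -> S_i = -315 + 41*i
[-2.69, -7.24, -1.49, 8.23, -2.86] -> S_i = Random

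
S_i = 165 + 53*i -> [165, 218, 271, 324, 377]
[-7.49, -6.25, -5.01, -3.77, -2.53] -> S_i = -7.49 + 1.24*i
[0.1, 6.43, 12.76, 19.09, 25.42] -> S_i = 0.10 + 6.33*i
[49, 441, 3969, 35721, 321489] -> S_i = 49*9^i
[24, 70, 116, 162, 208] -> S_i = 24 + 46*i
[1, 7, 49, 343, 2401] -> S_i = 1*7^i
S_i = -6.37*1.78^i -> [-6.37, -11.34, -20.18, -35.93, -63.95]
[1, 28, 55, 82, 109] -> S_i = 1 + 27*i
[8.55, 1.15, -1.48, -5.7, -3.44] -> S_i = Random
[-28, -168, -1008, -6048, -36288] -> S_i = -28*6^i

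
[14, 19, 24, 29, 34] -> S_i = 14 + 5*i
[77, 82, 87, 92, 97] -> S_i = 77 + 5*i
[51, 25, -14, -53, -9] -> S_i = Random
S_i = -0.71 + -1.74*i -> [-0.71, -2.45, -4.19, -5.93, -7.67]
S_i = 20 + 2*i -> [20, 22, 24, 26, 28]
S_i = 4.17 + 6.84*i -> [4.17, 11.01, 17.85, 24.69, 31.53]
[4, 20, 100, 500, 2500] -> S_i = 4*5^i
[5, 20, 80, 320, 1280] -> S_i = 5*4^i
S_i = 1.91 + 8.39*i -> [1.91, 10.3, 18.69, 27.08, 35.47]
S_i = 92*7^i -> [92, 644, 4508, 31556, 220892]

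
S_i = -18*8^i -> [-18, -144, -1152, -9216, -73728]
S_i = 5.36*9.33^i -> [5.36, 50.01, 466.58, 4353.21, 40615.46]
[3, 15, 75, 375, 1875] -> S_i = 3*5^i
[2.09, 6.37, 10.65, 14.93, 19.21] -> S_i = 2.09 + 4.28*i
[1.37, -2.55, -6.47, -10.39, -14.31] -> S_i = 1.37 + -3.92*i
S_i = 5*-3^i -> [5, -15, 45, -135, 405]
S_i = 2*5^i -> [2, 10, 50, 250, 1250]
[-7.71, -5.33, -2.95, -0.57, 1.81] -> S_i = -7.71 + 2.38*i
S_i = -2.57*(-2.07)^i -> [-2.57, 5.32, -11.01, 22.8, -47.19]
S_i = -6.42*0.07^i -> [-6.42, -0.45, -0.03, -0.0, -0.0]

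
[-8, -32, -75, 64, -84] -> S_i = Random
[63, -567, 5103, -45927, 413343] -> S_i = 63*-9^i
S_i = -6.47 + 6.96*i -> [-6.47, 0.49, 7.45, 14.41, 21.37]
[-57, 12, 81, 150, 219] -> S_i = -57 + 69*i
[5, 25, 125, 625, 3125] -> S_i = 5*5^i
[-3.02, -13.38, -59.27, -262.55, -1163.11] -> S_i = -3.02*4.43^i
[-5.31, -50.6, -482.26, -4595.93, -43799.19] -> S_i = -5.31*9.53^i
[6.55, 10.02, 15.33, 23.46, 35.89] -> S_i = 6.55*1.53^i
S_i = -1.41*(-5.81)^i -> [-1.41, 8.19, -47.6, 276.53, -1606.66]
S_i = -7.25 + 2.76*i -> [-7.25, -4.49, -1.73, 1.03, 3.79]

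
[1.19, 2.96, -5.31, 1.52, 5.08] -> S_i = Random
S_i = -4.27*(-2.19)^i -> [-4.27, 9.35, -20.48, 44.85, -98.22]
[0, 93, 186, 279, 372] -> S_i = 0 + 93*i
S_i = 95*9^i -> [95, 855, 7695, 69255, 623295]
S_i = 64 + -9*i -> [64, 55, 46, 37, 28]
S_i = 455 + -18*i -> [455, 437, 419, 401, 383]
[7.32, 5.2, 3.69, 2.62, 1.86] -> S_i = 7.32*0.71^i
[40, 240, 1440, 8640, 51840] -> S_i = 40*6^i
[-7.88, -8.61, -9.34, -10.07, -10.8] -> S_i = -7.88 + -0.73*i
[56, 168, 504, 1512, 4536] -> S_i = 56*3^i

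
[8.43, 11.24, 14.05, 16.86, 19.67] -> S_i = 8.43 + 2.81*i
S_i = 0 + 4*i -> [0, 4, 8, 12, 16]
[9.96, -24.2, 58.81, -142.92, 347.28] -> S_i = 9.96*(-2.43)^i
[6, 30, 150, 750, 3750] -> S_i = 6*5^i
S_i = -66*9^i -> [-66, -594, -5346, -48114, -433026]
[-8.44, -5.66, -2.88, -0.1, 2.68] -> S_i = -8.44 + 2.78*i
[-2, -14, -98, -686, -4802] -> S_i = -2*7^i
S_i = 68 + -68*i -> [68, 0, -68, -136, -204]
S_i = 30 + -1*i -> [30, 29, 28, 27, 26]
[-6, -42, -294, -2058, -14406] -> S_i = -6*7^i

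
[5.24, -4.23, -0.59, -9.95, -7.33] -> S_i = Random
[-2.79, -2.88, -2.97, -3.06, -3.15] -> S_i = -2.79 + -0.09*i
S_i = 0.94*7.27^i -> [0.94, 6.83, 49.68, 361.19, 2625.82]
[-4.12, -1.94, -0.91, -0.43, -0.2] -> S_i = -4.12*0.47^i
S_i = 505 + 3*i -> [505, 508, 511, 514, 517]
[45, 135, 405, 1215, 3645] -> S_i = 45*3^i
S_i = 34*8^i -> [34, 272, 2176, 17408, 139264]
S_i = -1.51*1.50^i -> [-1.51, -2.26, -3.4, -5.1, -7.64]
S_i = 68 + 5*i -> [68, 73, 78, 83, 88]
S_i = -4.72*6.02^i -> [-4.72, -28.41, -171.05, -1029.75, -6199.09]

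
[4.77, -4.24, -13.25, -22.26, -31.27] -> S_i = 4.77 + -9.01*i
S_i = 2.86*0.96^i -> [2.86, 2.75, 2.64, 2.53, 2.43]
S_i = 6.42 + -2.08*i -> [6.42, 4.34, 2.26, 0.18, -1.9]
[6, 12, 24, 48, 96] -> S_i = 6*2^i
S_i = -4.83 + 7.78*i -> [-4.83, 2.95, 10.73, 18.51, 26.29]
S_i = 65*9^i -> [65, 585, 5265, 47385, 426465]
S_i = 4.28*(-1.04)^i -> [4.28, -4.45, 4.63, -4.81, 5.01]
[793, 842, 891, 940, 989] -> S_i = 793 + 49*i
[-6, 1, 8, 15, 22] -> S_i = -6 + 7*i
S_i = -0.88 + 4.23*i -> [-0.88, 3.35, 7.58, 11.81, 16.04]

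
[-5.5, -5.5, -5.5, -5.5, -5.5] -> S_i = -5.50*1.00^i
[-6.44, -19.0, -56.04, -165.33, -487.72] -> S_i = -6.44*2.95^i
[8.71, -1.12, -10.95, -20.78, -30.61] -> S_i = 8.71 + -9.83*i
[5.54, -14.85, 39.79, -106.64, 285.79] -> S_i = 5.54*(-2.68)^i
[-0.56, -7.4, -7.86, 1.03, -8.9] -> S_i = Random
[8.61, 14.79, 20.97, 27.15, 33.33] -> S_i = 8.61 + 6.18*i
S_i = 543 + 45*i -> [543, 588, 633, 678, 723]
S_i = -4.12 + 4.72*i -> [-4.12, 0.6, 5.32, 10.04, 14.76]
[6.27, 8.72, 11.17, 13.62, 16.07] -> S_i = 6.27 + 2.45*i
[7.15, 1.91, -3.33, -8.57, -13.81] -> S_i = 7.15 + -5.24*i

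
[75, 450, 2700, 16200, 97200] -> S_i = 75*6^i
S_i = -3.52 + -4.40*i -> [-3.52, -7.92, -12.32, -16.72, -21.12]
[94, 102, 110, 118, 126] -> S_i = 94 + 8*i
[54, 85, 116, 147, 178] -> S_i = 54 + 31*i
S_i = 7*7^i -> [7, 49, 343, 2401, 16807]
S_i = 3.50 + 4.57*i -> [3.5, 8.07, 12.64, 17.21, 21.78]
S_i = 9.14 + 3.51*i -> [9.14, 12.65, 16.16, 19.67, 23.18]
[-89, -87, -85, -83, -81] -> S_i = -89 + 2*i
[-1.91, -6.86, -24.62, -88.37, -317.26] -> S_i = -1.91*3.59^i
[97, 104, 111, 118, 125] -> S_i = 97 + 7*i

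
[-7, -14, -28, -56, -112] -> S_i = -7*2^i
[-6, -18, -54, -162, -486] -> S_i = -6*3^i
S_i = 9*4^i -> [9, 36, 144, 576, 2304]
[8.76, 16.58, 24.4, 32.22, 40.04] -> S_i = 8.76 + 7.82*i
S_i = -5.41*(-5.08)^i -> [-5.41, 27.48, -139.61, 709.23, -3602.9]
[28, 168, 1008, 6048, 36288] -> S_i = 28*6^i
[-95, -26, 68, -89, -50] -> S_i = Random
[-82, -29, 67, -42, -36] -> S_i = Random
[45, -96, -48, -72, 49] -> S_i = Random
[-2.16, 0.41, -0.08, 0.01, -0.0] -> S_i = -2.16*(-0.19)^i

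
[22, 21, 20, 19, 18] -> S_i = 22 + -1*i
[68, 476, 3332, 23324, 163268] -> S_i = 68*7^i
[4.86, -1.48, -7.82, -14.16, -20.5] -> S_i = 4.86 + -6.34*i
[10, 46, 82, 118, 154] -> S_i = 10 + 36*i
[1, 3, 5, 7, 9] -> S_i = 1 + 2*i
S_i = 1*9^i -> [1, 9, 81, 729, 6561]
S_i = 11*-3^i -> [11, -33, 99, -297, 891]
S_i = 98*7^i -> [98, 686, 4802, 33614, 235298]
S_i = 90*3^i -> [90, 270, 810, 2430, 7290]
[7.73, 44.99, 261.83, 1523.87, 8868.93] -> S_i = 7.73*5.82^i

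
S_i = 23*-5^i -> [23, -115, 575, -2875, 14375]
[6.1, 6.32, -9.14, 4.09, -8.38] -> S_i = Random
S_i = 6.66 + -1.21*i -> [6.66, 5.45, 4.24, 3.03, 1.82]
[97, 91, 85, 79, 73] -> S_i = 97 + -6*i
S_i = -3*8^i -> [-3, -24, -192, -1536, -12288]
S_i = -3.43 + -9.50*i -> [-3.43, -12.93, -22.43, -31.93, -41.43]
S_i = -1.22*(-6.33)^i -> [-1.22, 7.72, -48.88, 309.44, -1958.73]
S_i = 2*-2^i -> [2, -4, 8, -16, 32]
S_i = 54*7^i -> [54, 378, 2646, 18522, 129654]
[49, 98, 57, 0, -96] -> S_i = Random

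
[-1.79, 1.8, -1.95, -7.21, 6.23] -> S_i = Random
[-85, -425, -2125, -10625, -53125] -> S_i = -85*5^i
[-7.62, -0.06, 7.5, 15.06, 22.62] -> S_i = -7.62 + 7.56*i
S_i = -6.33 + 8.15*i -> [-6.33, 1.82, 9.97, 18.12, 26.27]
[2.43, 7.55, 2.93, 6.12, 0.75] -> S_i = Random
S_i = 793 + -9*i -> [793, 784, 775, 766, 757]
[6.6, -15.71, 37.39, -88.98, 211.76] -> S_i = 6.60*(-2.38)^i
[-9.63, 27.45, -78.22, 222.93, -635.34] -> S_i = -9.63*(-2.85)^i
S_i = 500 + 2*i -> [500, 502, 504, 506, 508]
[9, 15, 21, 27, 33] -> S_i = 9 + 6*i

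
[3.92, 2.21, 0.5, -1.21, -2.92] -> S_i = 3.92 + -1.71*i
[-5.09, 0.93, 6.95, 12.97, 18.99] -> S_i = -5.09 + 6.02*i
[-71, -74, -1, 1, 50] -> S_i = Random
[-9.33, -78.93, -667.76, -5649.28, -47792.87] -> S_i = -9.33*8.46^i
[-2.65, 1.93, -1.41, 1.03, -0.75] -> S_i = -2.65*(-0.73)^i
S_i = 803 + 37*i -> [803, 840, 877, 914, 951]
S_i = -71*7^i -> [-71, -497, -3479, -24353, -170471]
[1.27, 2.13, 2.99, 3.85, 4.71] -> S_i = 1.27 + 0.86*i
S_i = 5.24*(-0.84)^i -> [5.24, -4.4, 3.7, -3.11, 2.61]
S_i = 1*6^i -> [1, 6, 36, 216, 1296]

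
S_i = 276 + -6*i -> [276, 270, 264, 258, 252]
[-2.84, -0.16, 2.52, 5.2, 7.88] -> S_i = -2.84 + 2.68*i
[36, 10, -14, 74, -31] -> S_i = Random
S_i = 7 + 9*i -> [7, 16, 25, 34, 43]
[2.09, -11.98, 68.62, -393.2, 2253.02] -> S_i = 2.09*(-5.73)^i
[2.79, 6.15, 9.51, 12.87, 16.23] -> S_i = 2.79 + 3.36*i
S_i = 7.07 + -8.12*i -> [7.07, -1.05, -9.17, -17.29, -25.41]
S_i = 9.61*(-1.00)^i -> [9.61, -9.61, 9.61, -9.61, 9.61]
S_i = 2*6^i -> [2, 12, 72, 432, 2592]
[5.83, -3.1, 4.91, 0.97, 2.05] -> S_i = Random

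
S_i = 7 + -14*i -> [7, -7, -21, -35, -49]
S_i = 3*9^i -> [3, 27, 243, 2187, 19683]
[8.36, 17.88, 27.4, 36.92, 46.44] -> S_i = 8.36 + 9.52*i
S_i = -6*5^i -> [-6, -30, -150, -750, -3750]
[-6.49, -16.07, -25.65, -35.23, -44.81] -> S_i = -6.49 + -9.58*i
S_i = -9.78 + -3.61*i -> [-9.78, -13.39, -17.0, -20.61, -24.22]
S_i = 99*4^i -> [99, 396, 1584, 6336, 25344]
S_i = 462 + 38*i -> [462, 500, 538, 576, 614]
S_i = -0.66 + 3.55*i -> [-0.66, 2.89, 6.44, 9.99, 13.54]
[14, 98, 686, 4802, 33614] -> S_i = 14*7^i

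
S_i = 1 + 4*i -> [1, 5, 9, 13, 17]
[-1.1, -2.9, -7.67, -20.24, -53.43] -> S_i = -1.10*2.64^i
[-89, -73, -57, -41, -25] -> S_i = -89 + 16*i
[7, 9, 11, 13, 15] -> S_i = 7 + 2*i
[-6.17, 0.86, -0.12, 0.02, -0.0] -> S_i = -6.17*(-0.14)^i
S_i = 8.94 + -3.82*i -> [8.94, 5.12, 1.3, -2.52, -6.34]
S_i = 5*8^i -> [5, 40, 320, 2560, 20480]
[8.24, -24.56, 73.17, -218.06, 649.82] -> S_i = 8.24*(-2.98)^i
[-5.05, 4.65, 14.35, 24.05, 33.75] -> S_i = -5.05 + 9.70*i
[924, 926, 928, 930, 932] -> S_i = 924 + 2*i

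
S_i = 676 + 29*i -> [676, 705, 734, 763, 792]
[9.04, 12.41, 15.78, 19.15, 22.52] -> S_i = 9.04 + 3.37*i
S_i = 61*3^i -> [61, 183, 549, 1647, 4941]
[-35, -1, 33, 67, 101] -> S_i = -35 + 34*i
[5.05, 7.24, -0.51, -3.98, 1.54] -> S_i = Random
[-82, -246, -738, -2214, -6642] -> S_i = -82*3^i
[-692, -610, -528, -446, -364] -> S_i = -692 + 82*i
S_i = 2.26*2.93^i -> [2.26, 6.62, 19.4, 56.85, 166.56]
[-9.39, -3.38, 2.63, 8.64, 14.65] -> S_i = -9.39 + 6.01*i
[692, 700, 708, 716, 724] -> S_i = 692 + 8*i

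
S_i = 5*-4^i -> [5, -20, 80, -320, 1280]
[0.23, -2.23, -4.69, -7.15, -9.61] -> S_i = 0.23 + -2.46*i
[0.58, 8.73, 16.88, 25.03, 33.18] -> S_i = 0.58 + 8.15*i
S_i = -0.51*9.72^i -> [-0.51, -4.96, -48.18, -468.35, -4552.35]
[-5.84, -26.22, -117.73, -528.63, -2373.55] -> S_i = -5.84*4.49^i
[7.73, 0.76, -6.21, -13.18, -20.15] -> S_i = 7.73 + -6.97*i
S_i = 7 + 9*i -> [7, 16, 25, 34, 43]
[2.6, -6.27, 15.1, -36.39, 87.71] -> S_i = 2.60*(-2.41)^i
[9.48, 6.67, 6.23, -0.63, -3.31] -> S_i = Random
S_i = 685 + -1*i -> [685, 684, 683, 682, 681]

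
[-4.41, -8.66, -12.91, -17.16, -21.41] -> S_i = -4.41 + -4.25*i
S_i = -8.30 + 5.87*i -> [-8.3, -2.43, 3.44, 9.31, 15.18]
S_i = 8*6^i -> [8, 48, 288, 1728, 10368]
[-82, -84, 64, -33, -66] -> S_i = Random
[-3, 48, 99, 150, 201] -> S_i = -3 + 51*i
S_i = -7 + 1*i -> [-7, -6, -5, -4, -3]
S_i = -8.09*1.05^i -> [-8.09, -8.49, -8.92, -9.37, -9.83]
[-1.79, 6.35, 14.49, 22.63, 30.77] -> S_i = -1.79 + 8.14*i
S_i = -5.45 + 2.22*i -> [-5.45, -3.23, -1.01, 1.21, 3.43]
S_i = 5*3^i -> [5, 15, 45, 135, 405]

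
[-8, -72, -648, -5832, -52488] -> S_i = -8*9^i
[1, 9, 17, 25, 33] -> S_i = 1 + 8*i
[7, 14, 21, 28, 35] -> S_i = 7 + 7*i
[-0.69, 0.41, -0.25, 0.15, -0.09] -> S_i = -0.69*(-0.60)^i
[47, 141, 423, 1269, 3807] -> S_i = 47*3^i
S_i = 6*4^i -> [6, 24, 96, 384, 1536]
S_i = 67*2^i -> [67, 134, 268, 536, 1072]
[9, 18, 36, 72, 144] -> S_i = 9*2^i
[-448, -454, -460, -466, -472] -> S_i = -448 + -6*i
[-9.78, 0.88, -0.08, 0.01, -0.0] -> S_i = -9.78*(-0.09)^i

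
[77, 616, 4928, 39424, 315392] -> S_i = 77*8^i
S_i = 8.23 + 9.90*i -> [8.23, 18.13, 28.03, 37.93, 47.83]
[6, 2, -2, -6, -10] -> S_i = 6 + -4*i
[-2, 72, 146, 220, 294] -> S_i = -2 + 74*i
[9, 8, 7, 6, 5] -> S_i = 9 + -1*i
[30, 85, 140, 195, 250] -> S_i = 30 + 55*i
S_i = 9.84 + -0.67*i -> [9.84, 9.17, 8.5, 7.83, 7.16]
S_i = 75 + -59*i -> [75, 16, -43, -102, -161]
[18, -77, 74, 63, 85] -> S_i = Random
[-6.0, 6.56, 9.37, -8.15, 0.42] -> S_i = Random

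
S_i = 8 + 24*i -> [8, 32, 56, 80, 104]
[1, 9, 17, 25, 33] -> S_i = 1 + 8*i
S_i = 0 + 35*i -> [0, 35, 70, 105, 140]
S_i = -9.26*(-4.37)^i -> [-9.26, 40.47, -176.84, 772.78, -3377.04]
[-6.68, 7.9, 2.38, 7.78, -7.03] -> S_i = Random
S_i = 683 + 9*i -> [683, 692, 701, 710, 719]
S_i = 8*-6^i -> [8, -48, 288, -1728, 10368]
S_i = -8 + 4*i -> [-8, -4, 0, 4, 8]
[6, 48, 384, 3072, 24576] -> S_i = 6*8^i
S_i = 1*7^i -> [1, 7, 49, 343, 2401]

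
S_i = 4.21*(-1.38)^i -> [4.21, -5.81, 8.02, -11.06, 15.27]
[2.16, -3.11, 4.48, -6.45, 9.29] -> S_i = 2.16*(-1.44)^i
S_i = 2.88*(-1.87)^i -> [2.88, -5.39, 10.07, -18.83, 35.22]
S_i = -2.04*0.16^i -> [-2.04, -0.33, -0.05, -0.01, -0.0]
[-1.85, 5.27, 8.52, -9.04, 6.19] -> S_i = Random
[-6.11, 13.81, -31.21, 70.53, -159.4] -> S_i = -6.11*(-2.26)^i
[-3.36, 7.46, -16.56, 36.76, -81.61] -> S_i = -3.36*(-2.22)^i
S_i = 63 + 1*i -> [63, 64, 65, 66, 67]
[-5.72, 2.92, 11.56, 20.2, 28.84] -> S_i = -5.72 + 8.64*i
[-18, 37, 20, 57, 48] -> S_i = Random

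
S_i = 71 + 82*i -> [71, 153, 235, 317, 399]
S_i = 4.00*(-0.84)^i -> [4.0, -3.36, 2.82, -2.37, 1.99]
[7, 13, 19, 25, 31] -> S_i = 7 + 6*i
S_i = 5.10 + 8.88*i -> [5.1, 13.98, 22.86, 31.74, 40.62]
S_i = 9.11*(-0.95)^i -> [9.11, -8.65, 8.22, -7.81, 7.42]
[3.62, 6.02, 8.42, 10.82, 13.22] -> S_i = 3.62 + 2.40*i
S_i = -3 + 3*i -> [-3, 0, 3, 6, 9]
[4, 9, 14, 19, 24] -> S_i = 4 + 5*i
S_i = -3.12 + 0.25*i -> [-3.12, -2.87, -2.62, -2.37, -2.12]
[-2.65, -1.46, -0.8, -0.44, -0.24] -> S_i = -2.65*0.55^i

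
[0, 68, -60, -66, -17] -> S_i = Random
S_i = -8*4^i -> [-8, -32, -128, -512, -2048]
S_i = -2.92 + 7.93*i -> [-2.92, 5.01, 12.94, 20.87, 28.8]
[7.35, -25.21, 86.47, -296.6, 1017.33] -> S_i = 7.35*(-3.43)^i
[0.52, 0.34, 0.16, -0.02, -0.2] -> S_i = 0.52 + -0.18*i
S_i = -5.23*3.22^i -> [-5.23, -16.84, -54.23, -174.61, -562.24]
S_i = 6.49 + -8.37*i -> [6.49, -1.88, -10.25, -18.62, -26.99]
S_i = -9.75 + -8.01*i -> [-9.75, -17.76, -25.77, -33.78, -41.79]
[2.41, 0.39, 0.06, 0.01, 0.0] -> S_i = 2.41*0.16^i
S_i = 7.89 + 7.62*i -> [7.89, 15.51, 23.13, 30.75, 38.37]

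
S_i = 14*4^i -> [14, 56, 224, 896, 3584]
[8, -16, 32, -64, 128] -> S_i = 8*-2^i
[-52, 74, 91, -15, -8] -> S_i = Random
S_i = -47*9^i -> [-47, -423, -3807, -34263, -308367]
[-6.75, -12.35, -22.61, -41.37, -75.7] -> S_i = -6.75*1.83^i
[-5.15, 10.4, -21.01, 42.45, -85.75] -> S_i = -5.15*(-2.02)^i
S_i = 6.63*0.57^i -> [6.63, 3.78, 2.15, 1.23, 0.7]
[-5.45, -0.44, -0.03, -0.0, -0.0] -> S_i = -5.45*0.08^i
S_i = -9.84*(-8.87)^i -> [-9.84, 87.28, -774.18, 6866.98, -60910.14]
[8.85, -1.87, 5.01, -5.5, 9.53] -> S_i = Random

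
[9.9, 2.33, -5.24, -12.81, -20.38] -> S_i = 9.90 + -7.57*i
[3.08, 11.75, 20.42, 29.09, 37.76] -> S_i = 3.08 + 8.67*i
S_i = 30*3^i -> [30, 90, 270, 810, 2430]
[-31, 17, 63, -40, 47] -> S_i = Random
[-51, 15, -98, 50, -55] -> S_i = Random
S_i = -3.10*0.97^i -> [-3.1, -3.01, -2.92, -2.83, -2.74]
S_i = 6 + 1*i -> [6, 7, 8, 9, 10]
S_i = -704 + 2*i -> [-704, -702, -700, -698, -696]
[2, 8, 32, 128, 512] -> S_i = 2*4^i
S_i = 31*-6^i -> [31, -186, 1116, -6696, 40176]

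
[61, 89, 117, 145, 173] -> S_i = 61 + 28*i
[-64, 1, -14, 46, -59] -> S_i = Random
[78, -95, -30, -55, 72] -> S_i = Random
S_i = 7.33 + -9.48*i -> [7.33, -2.15, -11.63, -21.11, -30.59]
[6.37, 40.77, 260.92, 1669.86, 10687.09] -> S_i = 6.37*6.40^i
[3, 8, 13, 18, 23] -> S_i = 3 + 5*i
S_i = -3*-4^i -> [-3, 12, -48, 192, -768]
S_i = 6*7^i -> [6, 42, 294, 2058, 14406]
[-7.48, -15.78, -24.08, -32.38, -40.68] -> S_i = -7.48 + -8.30*i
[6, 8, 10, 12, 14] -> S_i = 6 + 2*i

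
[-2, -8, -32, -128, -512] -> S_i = -2*4^i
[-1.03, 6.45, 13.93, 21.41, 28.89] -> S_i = -1.03 + 7.48*i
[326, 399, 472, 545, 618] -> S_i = 326 + 73*i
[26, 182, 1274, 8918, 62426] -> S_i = 26*7^i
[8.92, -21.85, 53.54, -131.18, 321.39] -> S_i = 8.92*(-2.45)^i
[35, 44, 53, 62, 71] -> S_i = 35 + 9*i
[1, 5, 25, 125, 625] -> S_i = 1*5^i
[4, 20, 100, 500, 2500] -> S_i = 4*5^i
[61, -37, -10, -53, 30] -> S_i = Random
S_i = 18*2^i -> [18, 36, 72, 144, 288]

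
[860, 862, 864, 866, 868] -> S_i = 860 + 2*i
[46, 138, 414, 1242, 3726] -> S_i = 46*3^i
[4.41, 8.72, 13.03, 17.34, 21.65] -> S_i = 4.41 + 4.31*i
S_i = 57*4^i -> [57, 228, 912, 3648, 14592]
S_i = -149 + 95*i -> [-149, -54, 41, 136, 231]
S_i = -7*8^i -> [-7, -56, -448, -3584, -28672]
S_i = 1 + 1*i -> [1, 2, 3, 4, 5]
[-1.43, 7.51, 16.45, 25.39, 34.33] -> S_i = -1.43 + 8.94*i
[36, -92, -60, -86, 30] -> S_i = Random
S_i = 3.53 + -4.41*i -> [3.53, -0.88, -5.29, -9.7, -14.11]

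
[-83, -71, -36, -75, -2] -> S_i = Random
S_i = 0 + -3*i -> [0, -3, -6, -9, -12]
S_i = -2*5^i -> [-2, -10, -50, -250, -1250]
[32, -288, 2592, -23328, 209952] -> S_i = 32*-9^i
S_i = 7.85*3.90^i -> [7.85, 30.62, 119.4, 465.65, 1816.05]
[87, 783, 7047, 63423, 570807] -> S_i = 87*9^i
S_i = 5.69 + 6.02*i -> [5.69, 11.71, 17.73, 23.75, 29.77]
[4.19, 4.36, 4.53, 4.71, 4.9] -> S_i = 4.19*1.04^i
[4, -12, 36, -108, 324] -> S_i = 4*-3^i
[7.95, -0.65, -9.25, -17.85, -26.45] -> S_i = 7.95 + -8.60*i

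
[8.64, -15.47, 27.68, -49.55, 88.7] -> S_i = 8.64*(-1.79)^i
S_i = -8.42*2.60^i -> [-8.42, -21.89, -56.92, -147.99, -384.77]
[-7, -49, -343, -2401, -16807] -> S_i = -7*7^i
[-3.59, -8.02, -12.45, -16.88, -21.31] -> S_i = -3.59 + -4.43*i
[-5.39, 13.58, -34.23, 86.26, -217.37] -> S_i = -5.39*(-2.52)^i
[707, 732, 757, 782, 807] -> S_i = 707 + 25*i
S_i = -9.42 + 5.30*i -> [-9.42, -4.12, 1.18, 6.48, 11.78]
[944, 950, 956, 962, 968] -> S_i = 944 + 6*i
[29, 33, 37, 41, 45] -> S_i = 29 + 4*i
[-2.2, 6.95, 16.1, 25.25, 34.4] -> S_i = -2.20 + 9.15*i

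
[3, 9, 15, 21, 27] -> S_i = 3 + 6*i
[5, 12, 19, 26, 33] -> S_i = 5 + 7*i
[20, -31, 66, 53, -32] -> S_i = Random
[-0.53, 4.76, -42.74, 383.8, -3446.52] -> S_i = -0.53*(-8.98)^i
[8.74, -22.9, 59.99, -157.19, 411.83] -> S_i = 8.74*(-2.62)^i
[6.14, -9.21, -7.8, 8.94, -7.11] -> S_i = Random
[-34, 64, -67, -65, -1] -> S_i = Random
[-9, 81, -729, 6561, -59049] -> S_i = -9*-9^i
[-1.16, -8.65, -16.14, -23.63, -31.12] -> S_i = -1.16 + -7.49*i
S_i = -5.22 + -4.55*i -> [-5.22, -9.77, -14.32, -18.87, -23.42]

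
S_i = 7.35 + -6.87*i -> [7.35, 0.48, -6.39, -13.26, -20.13]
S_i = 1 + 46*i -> [1, 47, 93, 139, 185]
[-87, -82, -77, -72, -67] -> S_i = -87 + 5*i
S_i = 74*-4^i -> [74, -296, 1184, -4736, 18944]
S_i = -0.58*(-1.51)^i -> [-0.58, 0.88, -1.32, 2.0, -3.02]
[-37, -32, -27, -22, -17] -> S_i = -37 + 5*i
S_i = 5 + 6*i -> [5, 11, 17, 23, 29]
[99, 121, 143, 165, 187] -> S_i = 99 + 22*i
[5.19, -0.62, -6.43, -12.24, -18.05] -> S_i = 5.19 + -5.81*i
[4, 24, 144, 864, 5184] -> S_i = 4*6^i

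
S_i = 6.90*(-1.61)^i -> [6.9, -11.11, 17.89, -28.8, 46.36]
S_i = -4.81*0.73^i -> [-4.81, -3.51, -2.56, -1.87, -1.37]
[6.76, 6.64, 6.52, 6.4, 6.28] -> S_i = 6.76 + -0.12*i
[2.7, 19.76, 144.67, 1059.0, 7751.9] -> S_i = 2.70*7.32^i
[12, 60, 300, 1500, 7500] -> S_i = 12*5^i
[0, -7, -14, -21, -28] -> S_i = 0 + -7*i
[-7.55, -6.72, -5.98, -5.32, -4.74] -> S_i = -7.55*0.89^i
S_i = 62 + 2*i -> [62, 64, 66, 68, 70]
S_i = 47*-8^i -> [47, -376, 3008, -24064, 192512]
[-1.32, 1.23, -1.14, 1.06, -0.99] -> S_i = -1.32*(-0.93)^i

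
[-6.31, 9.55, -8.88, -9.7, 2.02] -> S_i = Random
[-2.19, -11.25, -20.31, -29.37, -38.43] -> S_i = -2.19 + -9.06*i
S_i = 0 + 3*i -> [0, 3, 6, 9, 12]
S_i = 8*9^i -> [8, 72, 648, 5832, 52488]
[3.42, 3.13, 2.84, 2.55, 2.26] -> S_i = 3.42 + -0.29*i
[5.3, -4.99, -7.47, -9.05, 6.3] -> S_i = Random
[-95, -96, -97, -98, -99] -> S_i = -95 + -1*i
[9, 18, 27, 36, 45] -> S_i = 9 + 9*i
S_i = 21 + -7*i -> [21, 14, 7, 0, -7]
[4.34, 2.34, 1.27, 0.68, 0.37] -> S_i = 4.34*0.54^i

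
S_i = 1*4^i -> [1, 4, 16, 64, 256]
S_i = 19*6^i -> [19, 114, 684, 4104, 24624]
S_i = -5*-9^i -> [-5, 45, -405, 3645, -32805]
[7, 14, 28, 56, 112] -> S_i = 7*2^i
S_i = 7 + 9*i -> [7, 16, 25, 34, 43]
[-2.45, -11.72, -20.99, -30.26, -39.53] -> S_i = -2.45 + -9.27*i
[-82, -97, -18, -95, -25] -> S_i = Random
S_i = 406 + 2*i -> [406, 408, 410, 412, 414]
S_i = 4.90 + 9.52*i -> [4.9, 14.42, 23.94, 33.46, 42.98]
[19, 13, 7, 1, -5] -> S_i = 19 + -6*i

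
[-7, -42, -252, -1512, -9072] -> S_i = -7*6^i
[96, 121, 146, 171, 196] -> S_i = 96 + 25*i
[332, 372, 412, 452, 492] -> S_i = 332 + 40*i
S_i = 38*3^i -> [38, 114, 342, 1026, 3078]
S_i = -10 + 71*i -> [-10, 61, 132, 203, 274]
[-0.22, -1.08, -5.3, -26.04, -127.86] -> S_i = -0.22*4.91^i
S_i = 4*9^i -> [4, 36, 324, 2916, 26244]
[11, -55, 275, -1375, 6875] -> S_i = 11*-5^i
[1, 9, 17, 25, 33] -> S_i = 1 + 8*i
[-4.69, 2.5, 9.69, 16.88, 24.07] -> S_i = -4.69 + 7.19*i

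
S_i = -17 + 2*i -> [-17, -15, -13, -11, -9]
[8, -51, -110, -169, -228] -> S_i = 8 + -59*i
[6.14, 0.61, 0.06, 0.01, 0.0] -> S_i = 6.14*0.10^i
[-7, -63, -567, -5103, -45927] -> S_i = -7*9^i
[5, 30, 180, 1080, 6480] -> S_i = 5*6^i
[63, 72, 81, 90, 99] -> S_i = 63 + 9*i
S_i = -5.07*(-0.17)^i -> [-5.07, 0.86, -0.15, 0.02, -0.0]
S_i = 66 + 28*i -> [66, 94, 122, 150, 178]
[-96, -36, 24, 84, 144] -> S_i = -96 + 60*i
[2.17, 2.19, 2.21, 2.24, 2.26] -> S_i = 2.17*1.01^i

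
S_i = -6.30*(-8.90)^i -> [-6.3, 56.07, -499.02, 4441.3, -39527.61]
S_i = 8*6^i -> [8, 48, 288, 1728, 10368]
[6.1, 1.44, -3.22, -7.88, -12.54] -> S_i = 6.10 + -4.66*i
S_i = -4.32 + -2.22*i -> [-4.32, -6.54, -8.76, -10.98, -13.2]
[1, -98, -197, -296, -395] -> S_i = 1 + -99*i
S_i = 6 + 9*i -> [6, 15, 24, 33, 42]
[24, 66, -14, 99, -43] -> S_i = Random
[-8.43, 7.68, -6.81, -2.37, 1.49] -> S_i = Random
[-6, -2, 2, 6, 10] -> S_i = -6 + 4*i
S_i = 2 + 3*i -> [2, 5, 8, 11, 14]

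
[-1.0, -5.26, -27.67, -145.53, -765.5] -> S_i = -1.00*5.26^i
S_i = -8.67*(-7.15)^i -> [-8.67, 61.99, -443.23, 3169.11, -22659.13]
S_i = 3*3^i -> [3, 9, 27, 81, 243]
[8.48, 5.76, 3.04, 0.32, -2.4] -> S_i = 8.48 + -2.72*i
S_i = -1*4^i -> [-1, -4, -16, -64, -256]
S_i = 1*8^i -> [1, 8, 64, 512, 4096]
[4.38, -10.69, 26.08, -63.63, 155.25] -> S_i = 4.38*(-2.44)^i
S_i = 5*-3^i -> [5, -15, 45, -135, 405]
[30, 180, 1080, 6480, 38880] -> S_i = 30*6^i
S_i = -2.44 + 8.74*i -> [-2.44, 6.3, 15.04, 23.78, 32.52]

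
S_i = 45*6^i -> [45, 270, 1620, 9720, 58320]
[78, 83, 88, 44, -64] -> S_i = Random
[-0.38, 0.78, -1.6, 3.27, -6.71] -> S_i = -0.38*(-2.05)^i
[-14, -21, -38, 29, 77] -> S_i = Random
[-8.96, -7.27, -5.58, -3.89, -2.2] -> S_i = -8.96 + 1.69*i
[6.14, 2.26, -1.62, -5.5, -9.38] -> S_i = 6.14 + -3.88*i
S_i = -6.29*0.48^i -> [-6.29, -3.02, -1.45, -0.7, -0.33]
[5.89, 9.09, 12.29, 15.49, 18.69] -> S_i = 5.89 + 3.20*i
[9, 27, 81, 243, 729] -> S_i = 9*3^i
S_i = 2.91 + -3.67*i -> [2.91, -0.76, -4.43, -8.1, -11.77]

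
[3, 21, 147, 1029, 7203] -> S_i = 3*7^i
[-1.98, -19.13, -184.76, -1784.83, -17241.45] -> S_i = -1.98*9.66^i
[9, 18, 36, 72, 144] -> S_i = 9*2^i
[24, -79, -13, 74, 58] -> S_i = Random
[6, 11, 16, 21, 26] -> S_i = 6 + 5*i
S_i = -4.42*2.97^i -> [-4.42, -13.13, -38.99, -115.8, -343.91]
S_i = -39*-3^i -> [-39, 117, -351, 1053, -3159]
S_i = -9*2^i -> [-9, -18, -36, -72, -144]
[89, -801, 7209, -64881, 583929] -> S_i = 89*-9^i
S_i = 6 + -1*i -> [6, 5, 4, 3, 2]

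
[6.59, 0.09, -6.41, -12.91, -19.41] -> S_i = 6.59 + -6.50*i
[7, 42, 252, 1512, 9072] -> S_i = 7*6^i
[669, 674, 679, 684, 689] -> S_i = 669 + 5*i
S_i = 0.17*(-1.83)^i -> [0.17, -0.31, 0.57, -1.04, 1.91]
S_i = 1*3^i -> [1, 3, 9, 27, 81]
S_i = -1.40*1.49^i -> [-1.4, -2.09, -3.11, -4.63, -6.9]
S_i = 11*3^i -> [11, 33, 99, 297, 891]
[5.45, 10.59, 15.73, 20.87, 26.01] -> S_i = 5.45 + 5.14*i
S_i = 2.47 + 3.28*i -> [2.47, 5.75, 9.03, 12.31, 15.59]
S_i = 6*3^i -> [6, 18, 54, 162, 486]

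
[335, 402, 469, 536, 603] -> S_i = 335 + 67*i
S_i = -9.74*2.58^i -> [-9.74, -25.13, -64.83, -167.27, -431.56]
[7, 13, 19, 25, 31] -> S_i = 7 + 6*i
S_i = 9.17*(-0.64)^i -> [9.17, -5.87, 3.76, -2.4, 1.54]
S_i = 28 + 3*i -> [28, 31, 34, 37, 40]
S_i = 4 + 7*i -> [4, 11, 18, 25, 32]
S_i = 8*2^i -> [8, 16, 32, 64, 128]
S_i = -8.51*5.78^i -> [-8.51, -49.19, -284.31, -1643.29, -9498.19]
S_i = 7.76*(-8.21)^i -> [7.76, -63.71, 523.06, -4294.29, 35256.11]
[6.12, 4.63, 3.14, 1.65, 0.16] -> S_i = 6.12 + -1.49*i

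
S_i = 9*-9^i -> [9, -81, 729, -6561, 59049]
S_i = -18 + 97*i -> [-18, 79, 176, 273, 370]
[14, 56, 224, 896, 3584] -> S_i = 14*4^i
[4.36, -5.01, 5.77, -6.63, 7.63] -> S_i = 4.36*(-1.15)^i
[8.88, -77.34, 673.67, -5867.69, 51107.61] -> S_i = 8.88*(-8.71)^i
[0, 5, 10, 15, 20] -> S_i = 0 + 5*i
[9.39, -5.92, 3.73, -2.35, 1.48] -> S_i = 9.39*(-0.63)^i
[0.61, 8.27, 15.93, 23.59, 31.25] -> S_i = 0.61 + 7.66*i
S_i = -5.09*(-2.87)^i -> [-5.09, 14.61, -41.93, 120.33, -345.34]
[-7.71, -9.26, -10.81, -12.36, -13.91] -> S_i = -7.71 + -1.55*i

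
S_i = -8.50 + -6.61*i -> [-8.5, -15.11, -21.72, -28.33, -34.94]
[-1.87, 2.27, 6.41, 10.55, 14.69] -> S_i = -1.87 + 4.14*i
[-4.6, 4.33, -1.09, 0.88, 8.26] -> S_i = Random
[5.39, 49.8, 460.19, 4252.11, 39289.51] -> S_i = 5.39*9.24^i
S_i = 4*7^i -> [4, 28, 196, 1372, 9604]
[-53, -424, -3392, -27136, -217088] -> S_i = -53*8^i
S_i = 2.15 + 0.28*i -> [2.15, 2.43, 2.71, 2.99, 3.27]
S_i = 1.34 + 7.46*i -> [1.34, 8.8, 16.26, 23.72, 31.18]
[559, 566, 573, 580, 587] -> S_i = 559 + 7*i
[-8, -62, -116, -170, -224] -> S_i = -8 + -54*i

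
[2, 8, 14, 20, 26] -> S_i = 2 + 6*i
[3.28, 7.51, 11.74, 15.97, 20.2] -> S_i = 3.28 + 4.23*i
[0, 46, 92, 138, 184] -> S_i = 0 + 46*i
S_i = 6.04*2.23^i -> [6.04, 13.47, 30.04, 66.98, 149.37]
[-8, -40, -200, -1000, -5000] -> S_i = -8*5^i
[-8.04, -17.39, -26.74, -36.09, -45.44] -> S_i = -8.04 + -9.35*i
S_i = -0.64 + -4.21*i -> [-0.64, -4.85, -9.06, -13.27, -17.48]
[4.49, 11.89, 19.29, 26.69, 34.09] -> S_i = 4.49 + 7.40*i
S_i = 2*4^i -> [2, 8, 32, 128, 512]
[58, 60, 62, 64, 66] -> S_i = 58 + 2*i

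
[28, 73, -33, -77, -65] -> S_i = Random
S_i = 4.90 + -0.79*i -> [4.9, 4.11, 3.32, 2.53, 1.74]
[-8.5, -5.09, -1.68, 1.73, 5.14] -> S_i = -8.50 + 3.41*i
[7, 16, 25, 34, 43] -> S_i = 7 + 9*i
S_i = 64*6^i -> [64, 384, 2304, 13824, 82944]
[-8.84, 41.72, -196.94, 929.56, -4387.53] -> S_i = -8.84*(-4.72)^i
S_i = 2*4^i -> [2, 8, 32, 128, 512]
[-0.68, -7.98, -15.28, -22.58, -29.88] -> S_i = -0.68 + -7.30*i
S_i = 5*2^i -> [5, 10, 20, 40, 80]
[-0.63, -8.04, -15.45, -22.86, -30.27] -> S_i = -0.63 + -7.41*i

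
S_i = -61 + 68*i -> [-61, 7, 75, 143, 211]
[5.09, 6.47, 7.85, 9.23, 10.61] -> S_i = 5.09 + 1.38*i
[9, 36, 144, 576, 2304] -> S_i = 9*4^i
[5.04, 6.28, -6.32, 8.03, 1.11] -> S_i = Random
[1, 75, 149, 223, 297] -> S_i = 1 + 74*i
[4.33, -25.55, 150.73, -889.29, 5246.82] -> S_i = 4.33*(-5.90)^i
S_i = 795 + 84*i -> [795, 879, 963, 1047, 1131]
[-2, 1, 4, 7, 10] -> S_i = -2 + 3*i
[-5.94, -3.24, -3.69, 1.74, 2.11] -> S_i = Random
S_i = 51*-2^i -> [51, -102, 204, -408, 816]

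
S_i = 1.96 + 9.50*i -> [1.96, 11.46, 20.96, 30.46, 39.96]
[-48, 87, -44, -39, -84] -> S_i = Random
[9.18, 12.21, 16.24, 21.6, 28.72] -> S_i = 9.18*1.33^i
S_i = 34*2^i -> [34, 68, 136, 272, 544]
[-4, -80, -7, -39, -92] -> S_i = Random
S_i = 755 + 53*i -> [755, 808, 861, 914, 967]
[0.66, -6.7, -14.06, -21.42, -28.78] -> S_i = 0.66 + -7.36*i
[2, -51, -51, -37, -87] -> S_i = Random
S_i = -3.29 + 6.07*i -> [-3.29, 2.78, 8.85, 14.92, 20.99]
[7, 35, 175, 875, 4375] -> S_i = 7*5^i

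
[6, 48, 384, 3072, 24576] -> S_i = 6*8^i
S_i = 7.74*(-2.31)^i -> [7.74, -17.88, 41.3, -95.41, 220.39]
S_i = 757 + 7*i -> [757, 764, 771, 778, 785]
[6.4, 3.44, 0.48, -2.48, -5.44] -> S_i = 6.40 + -2.96*i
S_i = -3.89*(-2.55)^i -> [-3.89, 9.92, -25.29, 64.5, -164.48]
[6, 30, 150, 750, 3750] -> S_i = 6*5^i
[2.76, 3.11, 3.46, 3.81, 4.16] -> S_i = 2.76 + 0.35*i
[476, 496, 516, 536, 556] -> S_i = 476 + 20*i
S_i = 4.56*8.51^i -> [4.56, 38.81, 330.24, 2810.31, 23915.7]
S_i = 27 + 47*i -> [27, 74, 121, 168, 215]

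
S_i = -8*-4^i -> [-8, 32, -128, 512, -2048]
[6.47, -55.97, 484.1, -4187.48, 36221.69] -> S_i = 6.47*(-8.65)^i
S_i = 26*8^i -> [26, 208, 1664, 13312, 106496]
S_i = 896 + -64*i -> [896, 832, 768, 704, 640]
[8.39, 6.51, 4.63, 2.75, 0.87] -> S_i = 8.39 + -1.88*i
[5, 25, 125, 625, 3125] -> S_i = 5*5^i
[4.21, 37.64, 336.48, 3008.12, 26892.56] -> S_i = 4.21*8.94^i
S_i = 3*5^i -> [3, 15, 75, 375, 1875]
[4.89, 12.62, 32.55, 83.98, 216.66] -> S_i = 4.89*2.58^i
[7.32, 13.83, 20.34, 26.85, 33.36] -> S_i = 7.32 + 6.51*i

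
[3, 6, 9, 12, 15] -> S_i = 3 + 3*i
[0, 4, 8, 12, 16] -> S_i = 0 + 4*i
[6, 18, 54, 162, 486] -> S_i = 6*3^i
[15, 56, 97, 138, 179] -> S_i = 15 + 41*i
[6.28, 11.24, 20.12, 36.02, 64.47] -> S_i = 6.28*1.79^i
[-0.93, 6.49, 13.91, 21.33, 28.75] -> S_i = -0.93 + 7.42*i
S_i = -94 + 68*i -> [-94, -26, 42, 110, 178]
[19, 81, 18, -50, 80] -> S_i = Random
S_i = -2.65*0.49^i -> [-2.65, -1.3, -0.64, -0.31, -0.15]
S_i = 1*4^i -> [1, 4, 16, 64, 256]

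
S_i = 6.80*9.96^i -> [6.8, 67.73, 674.57, 6718.73, 66918.51]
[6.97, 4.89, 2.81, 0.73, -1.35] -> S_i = 6.97 + -2.08*i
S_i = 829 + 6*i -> [829, 835, 841, 847, 853]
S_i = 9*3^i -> [9, 27, 81, 243, 729]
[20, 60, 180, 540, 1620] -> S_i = 20*3^i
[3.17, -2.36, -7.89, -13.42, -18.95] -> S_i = 3.17 + -5.53*i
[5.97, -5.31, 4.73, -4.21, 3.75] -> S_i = 5.97*(-0.89)^i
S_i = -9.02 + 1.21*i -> [-9.02, -7.81, -6.6, -5.39, -4.18]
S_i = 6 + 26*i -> [6, 32, 58, 84, 110]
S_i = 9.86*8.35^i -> [9.86, 82.33, 687.46, 5740.32, 47931.7]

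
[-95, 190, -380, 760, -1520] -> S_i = -95*-2^i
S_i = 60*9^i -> [60, 540, 4860, 43740, 393660]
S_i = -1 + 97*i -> [-1, 96, 193, 290, 387]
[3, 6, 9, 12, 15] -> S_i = 3 + 3*i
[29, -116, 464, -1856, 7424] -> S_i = 29*-4^i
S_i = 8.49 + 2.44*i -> [8.49, 10.93, 13.37, 15.81, 18.25]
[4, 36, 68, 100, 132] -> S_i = 4 + 32*i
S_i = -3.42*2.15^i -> [-3.42, -7.35, -15.81, -33.99, -73.08]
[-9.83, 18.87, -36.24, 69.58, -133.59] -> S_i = -9.83*(-1.92)^i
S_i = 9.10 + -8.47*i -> [9.1, 0.63, -7.84, -16.31, -24.78]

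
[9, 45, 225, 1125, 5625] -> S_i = 9*5^i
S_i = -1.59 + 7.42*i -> [-1.59, 5.83, 13.25, 20.67, 28.09]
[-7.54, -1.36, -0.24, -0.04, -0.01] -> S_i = -7.54*0.18^i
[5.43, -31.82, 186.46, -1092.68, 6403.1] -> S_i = 5.43*(-5.86)^i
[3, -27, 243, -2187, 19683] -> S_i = 3*-9^i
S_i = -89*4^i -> [-89, -356, -1424, -5696, -22784]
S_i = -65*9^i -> [-65, -585, -5265, -47385, -426465]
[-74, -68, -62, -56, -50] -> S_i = -74 + 6*i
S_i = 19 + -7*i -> [19, 12, 5, -2, -9]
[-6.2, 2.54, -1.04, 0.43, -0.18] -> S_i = -6.20*(-0.41)^i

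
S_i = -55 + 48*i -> [-55, -7, 41, 89, 137]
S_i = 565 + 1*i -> [565, 566, 567, 568, 569]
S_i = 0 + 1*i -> [0, 1, 2, 3, 4]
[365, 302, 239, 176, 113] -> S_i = 365 + -63*i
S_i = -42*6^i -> [-42, -252, -1512, -9072, -54432]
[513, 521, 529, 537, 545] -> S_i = 513 + 8*i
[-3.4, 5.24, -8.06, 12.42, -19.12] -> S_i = -3.40*(-1.54)^i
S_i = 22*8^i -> [22, 176, 1408, 11264, 90112]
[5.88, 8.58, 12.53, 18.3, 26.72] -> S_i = 5.88*1.46^i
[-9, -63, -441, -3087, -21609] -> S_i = -9*7^i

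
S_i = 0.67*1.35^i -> [0.67, 0.9, 1.22, 1.65, 2.23]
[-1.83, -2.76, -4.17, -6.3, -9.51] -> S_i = -1.83*1.51^i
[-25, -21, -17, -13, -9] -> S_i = -25 + 4*i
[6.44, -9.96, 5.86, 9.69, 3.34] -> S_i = Random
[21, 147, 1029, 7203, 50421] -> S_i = 21*7^i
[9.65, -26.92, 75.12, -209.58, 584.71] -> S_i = 9.65*(-2.79)^i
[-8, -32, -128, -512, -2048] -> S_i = -8*4^i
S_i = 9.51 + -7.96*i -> [9.51, 1.55, -6.41, -14.37, -22.33]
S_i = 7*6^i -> [7, 42, 252, 1512, 9072]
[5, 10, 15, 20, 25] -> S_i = 5 + 5*i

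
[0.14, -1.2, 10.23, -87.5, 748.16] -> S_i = 0.14*(-8.55)^i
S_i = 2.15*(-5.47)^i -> [2.15, -11.76, 64.33, -351.88, 1924.81]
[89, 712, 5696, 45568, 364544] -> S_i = 89*8^i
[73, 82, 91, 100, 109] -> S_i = 73 + 9*i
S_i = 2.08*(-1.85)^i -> [2.08, -3.85, 7.12, -13.17, 24.36]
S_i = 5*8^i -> [5, 40, 320, 2560, 20480]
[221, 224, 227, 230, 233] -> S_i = 221 + 3*i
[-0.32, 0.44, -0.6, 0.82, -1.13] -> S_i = -0.32*(-1.37)^i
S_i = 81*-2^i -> [81, -162, 324, -648, 1296]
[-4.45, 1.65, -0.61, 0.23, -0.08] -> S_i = -4.45*(-0.37)^i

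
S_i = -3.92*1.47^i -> [-3.92, -5.76, -8.47, -12.45, -18.3]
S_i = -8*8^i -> [-8, -64, -512, -4096, -32768]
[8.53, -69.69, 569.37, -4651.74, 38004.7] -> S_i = 8.53*(-8.17)^i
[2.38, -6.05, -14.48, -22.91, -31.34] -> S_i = 2.38 + -8.43*i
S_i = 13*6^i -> [13, 78, 468, 2808, 16848]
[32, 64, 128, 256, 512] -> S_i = 32*2^i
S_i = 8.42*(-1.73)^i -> [8.42, -14.57, 25.2, -43.6, 75.42]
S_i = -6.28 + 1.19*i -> [-6.28, -5.09, -3.9, -2.71, -1.52]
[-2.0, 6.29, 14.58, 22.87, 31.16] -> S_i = -2.00 + 8.29*i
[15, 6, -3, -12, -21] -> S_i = 15 + -9*i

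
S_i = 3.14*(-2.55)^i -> [3.14, -8.01, 20.42, -52.07, 132.77]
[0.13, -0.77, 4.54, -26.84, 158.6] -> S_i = 0.13*(-5.91)^i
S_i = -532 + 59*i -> [-532, -473, -414, -355, -296]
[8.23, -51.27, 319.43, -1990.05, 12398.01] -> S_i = 8.23*(-6.23)^i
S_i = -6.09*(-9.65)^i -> [-6.09, 58.77, -567.12, 5472.67, -52811.26]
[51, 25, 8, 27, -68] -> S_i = Random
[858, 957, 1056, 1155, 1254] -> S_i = 858 + 99*i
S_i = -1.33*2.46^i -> [-1.33, -3.27, -8.05, -19.8, -48.71]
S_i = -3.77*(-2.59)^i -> [-3.77, 9.76, -25.29, 65.5, -169.64]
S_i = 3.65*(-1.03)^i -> [3.65, -3.76, 3.87, -3.99, 4.11]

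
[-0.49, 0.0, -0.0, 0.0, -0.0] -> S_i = -0.49*(-0.01)^i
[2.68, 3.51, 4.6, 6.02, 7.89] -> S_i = 2.68*1.31^i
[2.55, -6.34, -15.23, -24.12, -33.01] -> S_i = 2.55 + -8.89*i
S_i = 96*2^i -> [96, 192, 384, 768, 1536]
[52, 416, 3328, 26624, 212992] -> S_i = 52*8^i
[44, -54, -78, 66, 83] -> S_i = Random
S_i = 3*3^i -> [3, 9, 27, 81, 243]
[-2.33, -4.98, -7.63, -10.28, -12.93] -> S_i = -2.33 + -2.65*i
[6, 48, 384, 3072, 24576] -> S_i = 6*8^i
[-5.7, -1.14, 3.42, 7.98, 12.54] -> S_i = -5.70 + 4.56*i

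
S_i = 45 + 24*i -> [45, 69, 93, 117, 141]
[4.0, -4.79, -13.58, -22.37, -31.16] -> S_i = 4.00 + -8.79*i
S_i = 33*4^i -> [33, 132, 528, 2112, 8448]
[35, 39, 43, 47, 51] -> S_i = 35 + 4*i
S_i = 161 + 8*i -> [161, 169, 177, 185, 193]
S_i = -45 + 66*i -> [-45, 21, 87, 153, 219]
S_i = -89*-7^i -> [-89, 623, -4361, 30527, -213689]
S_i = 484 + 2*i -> [484, 486, 488, 490, 492]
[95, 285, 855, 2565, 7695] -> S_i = 95*3^i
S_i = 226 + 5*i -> [226, 231, 236, 241, 246]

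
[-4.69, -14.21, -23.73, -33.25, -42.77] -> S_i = -4.69 + -9.52*i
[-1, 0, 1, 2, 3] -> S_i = -1 + 1*i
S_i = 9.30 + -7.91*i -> [9.3, 1.39, -6.52, -14.43, -22.34]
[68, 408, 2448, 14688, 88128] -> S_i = 68*6^i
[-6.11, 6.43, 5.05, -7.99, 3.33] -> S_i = Random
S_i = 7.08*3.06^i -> [7.08, 21.66, 66.29, 202.86, 620.75]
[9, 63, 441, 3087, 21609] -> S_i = 9*7^i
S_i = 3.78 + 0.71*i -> [3.78, 4.49, 5.2, 5.91, 6.62]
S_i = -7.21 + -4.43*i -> [-7.21, -11.64, -16.07, -20.5, -24.93]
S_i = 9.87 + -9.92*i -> [9.87, -0.05, -9.97, -19.89, -29.81]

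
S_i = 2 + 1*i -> [2, 3, 4, 5, 6]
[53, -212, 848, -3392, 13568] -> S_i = 53*-4^i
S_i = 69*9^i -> [69, 621, 5589, 50301, 452709]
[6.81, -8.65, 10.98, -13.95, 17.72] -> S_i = 6.81*(-1.27)^i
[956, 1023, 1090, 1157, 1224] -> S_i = 956 + 67*i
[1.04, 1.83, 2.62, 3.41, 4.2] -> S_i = 1.04 + 0.79*i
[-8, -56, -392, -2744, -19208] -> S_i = -8*7^i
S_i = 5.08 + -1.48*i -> [5.08, 3.6, 2.12, 0.64, -0.84]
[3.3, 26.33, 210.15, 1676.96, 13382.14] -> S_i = 3.30*7.98^i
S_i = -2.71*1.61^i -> [-2.71, -4.36, -7.02, -11.31, -18.21]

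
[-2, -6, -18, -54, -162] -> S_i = -2*3^i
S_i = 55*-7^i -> [55, -385, 2695, -18865, 132055]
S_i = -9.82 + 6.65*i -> [-9.82, -3.17, 3.48, 10.13, 16.78]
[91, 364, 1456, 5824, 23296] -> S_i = 91*4^i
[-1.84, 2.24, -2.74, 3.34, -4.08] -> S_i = -1.84*(-1.22)^i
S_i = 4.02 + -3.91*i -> [4.02, 0.11, -3.8, -7.71, -11.62]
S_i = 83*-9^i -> [83, -747, 6723, -60507, 544563]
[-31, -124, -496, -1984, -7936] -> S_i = -31*4^i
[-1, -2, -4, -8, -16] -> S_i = -1*2^i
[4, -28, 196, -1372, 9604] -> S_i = 4*-7^i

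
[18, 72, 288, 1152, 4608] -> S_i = 18*4^i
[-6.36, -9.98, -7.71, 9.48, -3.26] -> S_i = Random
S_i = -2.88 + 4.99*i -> [-2.88, 2.11, 7.1, 12.09, 17.08]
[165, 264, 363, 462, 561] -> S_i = 165 + 99*i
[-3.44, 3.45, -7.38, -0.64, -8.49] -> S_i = Random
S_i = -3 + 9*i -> [-3, 6, 15, 24, 33]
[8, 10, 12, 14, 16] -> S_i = 8 + 2*i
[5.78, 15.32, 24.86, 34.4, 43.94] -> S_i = 5.78 + 9.54*i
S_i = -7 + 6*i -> [-7, -1, 5, 11, 17]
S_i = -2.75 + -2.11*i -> [-2.75, -4.86, -6.97, -9.08, -11.19]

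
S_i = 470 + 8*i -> [470, 478, 486, 494, 502]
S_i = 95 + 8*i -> [95, 103, 111, 119, 127]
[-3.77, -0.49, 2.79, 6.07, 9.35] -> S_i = -3.77 + 3.28*i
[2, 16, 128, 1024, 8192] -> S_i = 2*8^i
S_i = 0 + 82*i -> [0, 82, 164, 246, 328]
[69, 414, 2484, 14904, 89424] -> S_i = 69*6^i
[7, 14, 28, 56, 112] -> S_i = 7*2^i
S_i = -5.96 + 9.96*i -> [-5.96, 4.0, 13.96, 23.92, 33.88]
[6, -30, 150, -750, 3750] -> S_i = 6*-5^i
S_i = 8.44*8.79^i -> [8.44, 74.19, 652.11, 5732.04, 50384.62]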